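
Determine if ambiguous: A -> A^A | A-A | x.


'x^x-x' has two parse trees (no precedence encoded between ^ and -)
Ambiguous


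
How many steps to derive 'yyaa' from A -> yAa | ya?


Derivation: A => yAa => yyaa
Steps: 2


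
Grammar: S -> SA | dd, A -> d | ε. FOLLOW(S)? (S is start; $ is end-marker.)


$ ∈ FOLLOW(S). For each A -> αBβ: add FIRST(β)\{ε} to FOLLOW(B); if β nullable, add FOLLOW(A).
FOLLOW(S) = {$, d}


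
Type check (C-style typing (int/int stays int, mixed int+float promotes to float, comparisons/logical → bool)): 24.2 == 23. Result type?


Operand types: float == int
Rule: comparison yields bool
Result type: bool


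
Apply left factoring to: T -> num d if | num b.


Common prefix: 'num'
Factored: T -> num T', T' -> d if | b


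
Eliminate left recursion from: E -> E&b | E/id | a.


Left-recursive alternatives: E&b, E/id; non-recursive: a
Introduce E': E -> aE', E' -> &bE' | /idE' | ε


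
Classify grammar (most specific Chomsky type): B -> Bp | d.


Left-linear: every RHS is a terminal or one nonterminal followed by a terminal
Classification: Type 3 (Regular)


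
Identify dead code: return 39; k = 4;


statement follows a return and is unreachable
Dead: 'k = 4'


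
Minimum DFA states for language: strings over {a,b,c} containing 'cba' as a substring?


KMP-style automaton: 3 progress states + 1 absorbing accept = 4
Minimal DFA: 4 states


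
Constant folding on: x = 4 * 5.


4 * 5 = 20 at compile time
Optimized: x = 20


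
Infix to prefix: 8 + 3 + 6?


left-to-right (same/higher precedence on left): tree is (+ (+ 8 3) 6)
Prefix: + + 8 3 6


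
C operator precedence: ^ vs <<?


'<<' is shift (level 8); '^' is bitwise XOR (level 4)
Higher level binds tighter
'<<' has higher precedence than '^'


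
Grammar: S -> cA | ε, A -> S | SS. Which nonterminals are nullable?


A nonterminal is nullable iff some alternative derives ε (directly, or every symbol in it is nullable)
Nullable: {A, S}


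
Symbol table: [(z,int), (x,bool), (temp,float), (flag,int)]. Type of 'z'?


Lookup 'z' → type int


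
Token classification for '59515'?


Pattern: digits only
Type: INTEGER_LITERAL


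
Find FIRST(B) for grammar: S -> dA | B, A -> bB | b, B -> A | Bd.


Per alternative of B: FIRST(A) = {b}; FIRST(Bd) = {b}
FIRST(B) = {b}


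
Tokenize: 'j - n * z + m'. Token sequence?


Scan left to right, longest-match per lexeme
Tokens: ID(j), OP(-), ID(n), OP(*), ID(z), OP(+), ID(m)


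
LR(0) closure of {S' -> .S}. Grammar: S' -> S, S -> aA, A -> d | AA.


Start: S' -> .S
For each item with dot before a nonterminal B, add B -> .γ for every B-production
Closure: [S' -> .S, S -> .aA]


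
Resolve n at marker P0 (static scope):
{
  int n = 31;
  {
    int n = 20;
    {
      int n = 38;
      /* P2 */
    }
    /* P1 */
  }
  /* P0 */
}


n declared in the same block as P0
n = 31


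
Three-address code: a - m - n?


Break into single-operator statements:
t1 = a - m
t2 = t1 - n


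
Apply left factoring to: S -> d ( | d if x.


Common prefix: 'd'
Factored: S -> d S', S' -> ( | if x


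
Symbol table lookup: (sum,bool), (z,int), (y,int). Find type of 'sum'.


Lookup 'sum' → type bool


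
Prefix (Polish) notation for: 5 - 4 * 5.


'*' binds tighter: tree is (- 5 (* 4 5))
Prefix: - 5 * 4 5


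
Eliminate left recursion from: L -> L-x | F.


Left-recursive alternatives: L-x; non-recursive: F
Introduce L': L -> FL', L' -> -xL' | ε


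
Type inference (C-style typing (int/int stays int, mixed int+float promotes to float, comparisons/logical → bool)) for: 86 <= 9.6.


Operand types: int <= float
Rule: comparison yields bool
Result type: bool


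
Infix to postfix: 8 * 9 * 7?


Left to right (same or higher precedence on left)
Postfix: 8 9 * 7 *


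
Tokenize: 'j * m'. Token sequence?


Scan left to right, longest-match per lexeme
Tokens: ID(j), OP(*), ID(m)


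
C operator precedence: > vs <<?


'<<' is shift (level 8); '>' is relational (level 7)
Higher level binds tighter
'<<' has higher precedence than '>'


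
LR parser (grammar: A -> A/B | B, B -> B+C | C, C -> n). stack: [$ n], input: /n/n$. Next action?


'n' on top is the handle for C -> n
Action: reduce (C -> n)


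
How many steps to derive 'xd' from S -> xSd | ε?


Derivation: S => xSd => xd
Steps: 2


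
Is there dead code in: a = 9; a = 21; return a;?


first assignment to a is overwritten before any read
Dead: 'a = 9'


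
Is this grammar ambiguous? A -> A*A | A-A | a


'a*a-a' has two parse trees (no precedence encoded between * and -)
Ambiguous


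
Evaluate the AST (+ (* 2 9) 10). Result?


Evaluate inner: (* 2 9) = 18
Evaluate root: (+ 18 10) = 28
Result: 28


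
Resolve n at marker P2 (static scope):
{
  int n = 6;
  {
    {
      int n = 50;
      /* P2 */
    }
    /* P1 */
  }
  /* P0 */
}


n declared in the same block as P2
n = 50


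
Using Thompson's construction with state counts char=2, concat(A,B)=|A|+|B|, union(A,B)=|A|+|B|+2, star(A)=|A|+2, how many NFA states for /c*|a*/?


Syntax tree has 2 char leaf(s), 1 union(s), 2 star(s)
chars contribute 2×2 = 4; each union adds +2; each star adds +2
Total: 4 + 2 + 4 = 10 states


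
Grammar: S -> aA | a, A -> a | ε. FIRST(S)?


Per alternative of S: FIRST(aA) = {a}; FIRST(a) = {a}
FIRST(S) = {a}


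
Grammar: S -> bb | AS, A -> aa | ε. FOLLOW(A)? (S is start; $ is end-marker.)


$ ∈ FOLLOW(S). For each A -> αBβ: add FIRST(β)\{ε} to FOLLOW(B); if β nullable, add FOLLOW(A).
FOLLOW(A) = {a, b}


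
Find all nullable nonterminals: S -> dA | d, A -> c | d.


A nonterminal is nullable iff some alternative derives ε (directly, or every symbol in it is nullable)
Nullable: {}


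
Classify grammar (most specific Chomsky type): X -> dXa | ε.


Single nonterminal LHS, but d^n a^n is not regular
Classification: Type 2 (Context-Free)


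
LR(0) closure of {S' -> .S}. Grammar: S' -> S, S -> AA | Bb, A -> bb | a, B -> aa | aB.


Start: S' -> .S
For each item with dot before a nonterminal B, add B -> .γ for every B-production
Closure: [S' -> .S, S -> .AA, S -> .Bb, A -> .bb, A -> .a, B -> .aa, B -> .aB]


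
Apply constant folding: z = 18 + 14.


18 + 14 = 32 at compile time
Optimized: z = 32


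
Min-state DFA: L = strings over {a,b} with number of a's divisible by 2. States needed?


Track (count of a) mod 2: states 0..1, accept at 0
Minimal DFA: 2 states


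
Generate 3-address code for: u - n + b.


Break into single-operator statements:
t1 = u - n
t2 = t1 + b


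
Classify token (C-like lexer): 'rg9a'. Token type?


Pattern: letter/underscore followed by alphanumerics, not a keyword
Type: IDENTIFIER


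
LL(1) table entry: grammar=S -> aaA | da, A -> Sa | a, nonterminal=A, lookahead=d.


For [A, d]: 'd' ∈ FIRST(Sa)
Entry: A -> Sa


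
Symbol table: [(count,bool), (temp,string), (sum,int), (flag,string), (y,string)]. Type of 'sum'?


Lookup 'sum' → type int


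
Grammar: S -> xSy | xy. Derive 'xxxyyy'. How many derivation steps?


Derivation: S => xSy => xxSyy => xxxyyy
Steps: 3


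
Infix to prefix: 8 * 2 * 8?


left-to-right (same/higher precedence on left): tree is (* (* 8 2) 8)
Prefix: * * 8 2 8


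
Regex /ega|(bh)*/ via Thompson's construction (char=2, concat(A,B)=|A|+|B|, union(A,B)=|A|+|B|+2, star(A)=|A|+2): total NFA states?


Syntax tree has 5 char leaf(s), 1 union(s), 1 star(s)
chars contribute 5×2 = 10; each union adds +2; each star adds +2
Total: 10 + 2 + 2 = 14 states


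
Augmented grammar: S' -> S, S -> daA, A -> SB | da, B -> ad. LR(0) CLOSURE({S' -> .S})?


Start: S' -> .S
For each item with dot before a nonterminal B, add B -> .γ for every B-production
Closure: [S' -> .S, S -> .daA]


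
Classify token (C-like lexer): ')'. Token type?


Pattern: delimiter/punctuation
Type: PUNCTUATION


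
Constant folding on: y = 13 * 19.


13 * 19 = 247 at compile time
Optimized: y = 247


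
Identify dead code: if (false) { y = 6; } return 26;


condition is constant false, so the whole block is unreachable
Dead: 'if (false) { y = 6; }'


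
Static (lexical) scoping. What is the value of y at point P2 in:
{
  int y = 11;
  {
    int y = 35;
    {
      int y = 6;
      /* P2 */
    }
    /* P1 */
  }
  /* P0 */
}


y declared in the same block as P2
y = 6


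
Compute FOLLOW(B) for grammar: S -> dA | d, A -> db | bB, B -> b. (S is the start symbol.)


$ ∈ FOLLOW(S). For each A -> αBβ: add FIRST(β)\{ε} to FOLLOW(B); if β nullable, add FOLLOW(A).
FOLLOW(B) = {$}


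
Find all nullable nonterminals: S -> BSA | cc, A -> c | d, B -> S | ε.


A nonterminal is nullable iff some alternative derives ε (directly, or every symbol in it is nullable)
Nullable: {B}


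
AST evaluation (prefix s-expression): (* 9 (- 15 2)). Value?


Evaluate inner: (- 15 2) = 13
Evaluate root: (* 9 13) = 117
Result: 117


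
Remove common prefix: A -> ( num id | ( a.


Common prefix: '('
Factored: A -> ( A', A' -> num id | a


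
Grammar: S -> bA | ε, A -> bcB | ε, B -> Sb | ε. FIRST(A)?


Per alternative of A: FIRST(bcB) = {b}; FIRST(ε) = {ε}
FIRST(A) = {b, ε}


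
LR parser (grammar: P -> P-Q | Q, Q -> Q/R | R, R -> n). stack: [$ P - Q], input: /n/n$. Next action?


'/' can extend Q; shift to build Q -> Q/R
Action: shift


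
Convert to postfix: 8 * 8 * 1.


Left to right (same or higher precedence on left)
Postfix: 8 8 * 1 *


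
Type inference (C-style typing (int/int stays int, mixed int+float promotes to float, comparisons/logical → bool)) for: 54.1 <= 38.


Operand types: float <= int
Rule: comparison yields bool
Result type: bool


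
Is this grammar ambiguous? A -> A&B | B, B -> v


precedence layered via separate nonterminal B: deterministic
Unambiguous


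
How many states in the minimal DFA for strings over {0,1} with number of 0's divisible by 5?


Track (count of 0) mod 5: states 0..4, accept at 0
Minimal DFA: 5 states


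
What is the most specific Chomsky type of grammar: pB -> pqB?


LHS has context (more than one symbol) and |LHS| ≤ |RHS|
Classification: Type 1 (Context-Sensitive)


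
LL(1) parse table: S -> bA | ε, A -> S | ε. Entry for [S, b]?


For [S, b]: 'b' ∈ FIRST(bA)
Entry: S -> bA


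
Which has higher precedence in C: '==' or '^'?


'==' is equality (level 6); '^' is bitwise XOR (level 4)
Higher level binds tighter
'==' has higher precedence than '^'


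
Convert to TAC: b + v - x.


Break into single-operator statements:
t1 = b + v
t2 = t1 - x


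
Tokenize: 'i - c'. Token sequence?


Scan left to right, longest-match per lexeme
Tokens: ID(i), OP(-), ID(c)


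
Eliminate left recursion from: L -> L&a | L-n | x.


Left-recursive alternatives: L&a, L-n; non-recursive: x
Introduce L': L -> xL', L' -> &aL' | -nL' | ε


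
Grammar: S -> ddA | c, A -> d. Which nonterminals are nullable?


A nonterminal is nullable iff some alternative derives ε (directly, or every symbol in it is nullable)
Nullable: {}


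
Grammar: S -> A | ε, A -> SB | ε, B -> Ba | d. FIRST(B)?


Per alternative of B: FIRST(Ba) = {d}; FIRST(d) = {d}
FIRST(B) = {d}


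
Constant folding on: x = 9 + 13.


9 + 13 = 22 at compile time
Optimized: x = 22


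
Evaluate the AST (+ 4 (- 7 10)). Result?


Evaluate inner: (- 7 10) = -3
Evaluate root: (+ 4 -3) = 1
Result: 1


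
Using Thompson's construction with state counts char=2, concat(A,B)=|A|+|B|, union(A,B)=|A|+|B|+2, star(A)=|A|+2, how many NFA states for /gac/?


Syntax tree has 3 char leaf(s), 0 union(s), 0 star(s)
chars contribute 3×2 = 6; each union adds +2; each star adds +2
Total: 6 + 0 + 0 = 6 states


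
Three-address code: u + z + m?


Break into single-operator statements:
t1 = u + z
t2 = t1 + m


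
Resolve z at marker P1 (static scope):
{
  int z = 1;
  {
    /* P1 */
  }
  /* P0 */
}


P1's block does not declare z; resolves to the enclosing declaration at depth 0
z = 1


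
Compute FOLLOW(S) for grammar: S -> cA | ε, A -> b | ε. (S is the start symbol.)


$ ∈ FOLLOW(S). For each A -> αBβ: add FIRST(β)\{ε} to FOLLOW(B); if β nullable, add FOLLOW(A).
FOLLOW(S) = {$}


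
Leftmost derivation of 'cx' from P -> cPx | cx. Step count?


Derivation: P => cx
Steps: 1


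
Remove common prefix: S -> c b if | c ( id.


Common prefix: 'c'
Factored: S -> c S', S' -> b if | ( id


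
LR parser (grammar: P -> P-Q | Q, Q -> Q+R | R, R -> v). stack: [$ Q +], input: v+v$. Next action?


no handle; shift 'v'
Action: shift


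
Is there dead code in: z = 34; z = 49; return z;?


first assignment to z is overwritten before any read
Dead: 'z = 34'


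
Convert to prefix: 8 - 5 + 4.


left-to-right (same/higher precedence on left): tree is (+ (- 8 5) 4)
Prefix: + - 8 5 4


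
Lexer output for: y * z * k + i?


Scan left to right, longest-match per lexeme
Tokens: ID(y), OP(*), ID(z), OP(*), ID(k), OP(+), ID(i)


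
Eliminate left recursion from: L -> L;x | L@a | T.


Left-recursive alternatives: L;x, L@a; non-recursive: T
Introduce L': L -> TL', L' -> ;xL' | @aL' | ε


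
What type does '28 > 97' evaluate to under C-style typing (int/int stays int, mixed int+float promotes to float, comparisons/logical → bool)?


Operand types: int > int
Rule: comparison yields bool
Result type: bool


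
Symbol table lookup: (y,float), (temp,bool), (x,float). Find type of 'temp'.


Lookup 'temp' → type bool


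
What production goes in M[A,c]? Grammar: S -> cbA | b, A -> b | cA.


For [A, c]: 'c' ∈ FIRST(cA)
Entry: A -> cA


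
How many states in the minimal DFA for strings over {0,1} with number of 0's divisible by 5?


Track (count of 0) mod 5: states 0..4, accept at 0
Minimal DFA: 5 states


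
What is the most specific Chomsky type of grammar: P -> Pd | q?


Left-linear: every RHS is a terminal or one nonterminal followed by a terminal
Classification: Type 3 (Regular)


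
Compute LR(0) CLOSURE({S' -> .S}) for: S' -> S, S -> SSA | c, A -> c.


Start: S' -> .S
For each item with dot before a nonterminal B, add B -> .γ for every B-production
Closure: [S' -> .S, S -> .SSA, S -> .c]


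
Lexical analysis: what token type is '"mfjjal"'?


Pattern: double-quoted sequence
Type: STRING_LITERAL


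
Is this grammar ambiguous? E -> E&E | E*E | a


'a&a*a' has two parse trees (no precedence encoded between & and *)
Ambiguous


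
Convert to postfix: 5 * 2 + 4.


Left to right (same or higher precedence on left)
Postfix: 5 2 * 4 +


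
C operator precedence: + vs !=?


'+' is additive (level 9); '!=' is equality (level 6)
Higher level binds tighter
'+' has higher precedence than '!='


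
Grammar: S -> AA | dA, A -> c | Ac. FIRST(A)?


Per alternative of A: FIRST(c) = {c}; FIRST(Ac) = {c}
FIRST(A) = {c}


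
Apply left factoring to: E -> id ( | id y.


Common prefix: 'id'
Factored: E -> id E', E' -> ( | y


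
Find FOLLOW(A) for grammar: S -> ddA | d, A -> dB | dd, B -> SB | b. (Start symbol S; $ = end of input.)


$ ∈ FOLLOW(S). For each A -> αBβ: add FIRST(β)\{ε} to FOLLOW(B); if β nullable, add FOLLOW(A).
FOLLOW(A) = {$, b, d}


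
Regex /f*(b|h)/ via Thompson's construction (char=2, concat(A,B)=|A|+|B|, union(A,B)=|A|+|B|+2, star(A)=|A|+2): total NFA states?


Syntax tree has 3 char leaf(s), 1 union(s), 1 star(s)
chars contribute 3×2 = 6; each union adds +2; each star adds +2
Total: 6 + 2 + 2 = 10 states


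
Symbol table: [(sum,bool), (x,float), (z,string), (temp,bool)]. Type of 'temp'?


Lookup 'temp' → type bool


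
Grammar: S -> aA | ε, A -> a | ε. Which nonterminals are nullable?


A nonterminal is nullable iff some alternative derives ε (directly, or every symbol in it is nullable)
Nullable: {A, S}


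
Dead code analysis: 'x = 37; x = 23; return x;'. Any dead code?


first assignment to x is overwritten before any read
Dead: 'x = 37'


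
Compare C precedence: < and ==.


'<' is relational (level 7); '==' is equality (level 6)
Higher level binds tighter
'<' has higher precedence than '=='


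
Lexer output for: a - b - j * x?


Scan left to right, longest-match per lexeme
Tokens: ID(a), OP(-), ID(b), OP(-), ID(j), OP(*), ID(x)


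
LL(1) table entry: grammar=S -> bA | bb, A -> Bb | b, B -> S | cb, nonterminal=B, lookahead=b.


For [B, b]: 'b' ∈ FIRST(S)
Entry: B -> S


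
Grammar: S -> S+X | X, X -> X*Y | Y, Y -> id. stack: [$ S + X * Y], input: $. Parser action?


handle 'X*Y' on top
Action: reduce (X -> X*Y)


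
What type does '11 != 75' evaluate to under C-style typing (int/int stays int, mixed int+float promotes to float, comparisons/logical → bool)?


Operand types: int != int
Rule: comparison yields bool
Result type: bool


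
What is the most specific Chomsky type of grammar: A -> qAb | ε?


Single nonterminal LHS, but q^n b^n is not regular
Classification: Type 2 (Context-Free)


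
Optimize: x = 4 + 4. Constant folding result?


4 + 4 = 8 at compile time
Optimized: x = 8


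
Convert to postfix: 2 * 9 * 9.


Left to right (same or higher precedence on left)
Postfix: 2 9 * 9 *


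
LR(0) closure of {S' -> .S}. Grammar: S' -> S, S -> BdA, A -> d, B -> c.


Start: S' -> .S
For each item with dot before a nonterminal B, add B -> .γ for every B-production
Closure: [S' -> .S, S -> .BdA, B -> .c]


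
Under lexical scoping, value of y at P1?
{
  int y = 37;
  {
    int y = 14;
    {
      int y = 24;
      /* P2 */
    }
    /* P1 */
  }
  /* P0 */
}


y declared in the same block as P1
y = 14


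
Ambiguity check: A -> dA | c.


right-linear, alternatives start with distinct terminals 'd' vs 'c': unique leftmost derivation
Unambiguous


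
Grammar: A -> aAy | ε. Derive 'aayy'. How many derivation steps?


Derivation: A => aAy => aaAyy => aayy
Steps: 3


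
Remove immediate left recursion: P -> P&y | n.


Left-recursive alternatives: P&y; non-recursive: n
Introduce P': P -> nP', P' -> &yP' | ε


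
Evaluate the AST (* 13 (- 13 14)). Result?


Evaluate inner: (- 13 14) = -1
Evaluate root: (* 13 -1) = -13
Result: -13


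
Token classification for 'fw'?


Pattern: letter/underscore followed by alphanumerics, not a keyword
Type: IDENTIFIER


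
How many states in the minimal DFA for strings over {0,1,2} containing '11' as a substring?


KMP-style automaton: 2 progress states + 1 absorbing accept = 3
Minimal DFA: 3 states


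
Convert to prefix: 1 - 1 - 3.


left-to-right (same/higher precedence on left): tree is (- (- 1 1) 3)
Prefix: - - 1 1 3


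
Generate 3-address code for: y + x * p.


Break into single-operator statements:
t1 = x * p
t2 = y + t1


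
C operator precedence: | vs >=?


'>=' is relational (level 7); '|' is bitwise OR (level 3)
Higher level binds tighter
'>=' has higher precedence than '|'


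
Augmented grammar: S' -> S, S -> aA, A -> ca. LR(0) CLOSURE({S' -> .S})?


Start: S' -> .S
For each item with dot before a nonterminal B, add B -> .γ for every B-production
Closure: [S' -> .S, S -> .aA]


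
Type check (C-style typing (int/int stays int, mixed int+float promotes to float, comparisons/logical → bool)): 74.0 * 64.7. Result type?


Operand types: float * float
Rule: mixed int/float promotes to float; int/int stays int
Result type: float


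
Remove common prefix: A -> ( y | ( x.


Common prefix: '('
Factored: A -> ( A', A' -> y | x


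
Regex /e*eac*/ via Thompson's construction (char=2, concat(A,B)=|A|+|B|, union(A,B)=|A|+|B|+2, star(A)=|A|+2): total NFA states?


Syntax tree has 4 char leaf(s), 0 union(s), 2 star(s)
chars contribute 4×2 = 8; each union adds +2; each star adds +2
Total: 8 + 0 + 4 = 12 states


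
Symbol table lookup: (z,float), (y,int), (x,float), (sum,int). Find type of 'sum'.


Lookup 'sum' → type int


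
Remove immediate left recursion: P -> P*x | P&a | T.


Left-recursive alternatives: P*x, P&a; non-recursive: T
Introduce P': P -> TP', P' -> *xP' | &aP' | ε


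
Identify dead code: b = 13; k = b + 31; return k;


b is read by k's definition; k is returned
No dead code


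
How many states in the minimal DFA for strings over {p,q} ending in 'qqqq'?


Track the longest suffix of input matching a prefix of 'qqqq': 5 classes (prefixes of length 0..4)
Minimal DFA: 5 states


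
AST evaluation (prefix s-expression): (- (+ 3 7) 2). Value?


Evaluate inner: (+ 3 7) = 10
Evaluate root: (- 10 2) = 8
Result: 8


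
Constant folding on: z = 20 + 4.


20 + 4 = 24 at compile time
Optimized: z = 24


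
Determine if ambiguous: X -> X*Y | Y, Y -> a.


precedence layered via separate nonterminal Y: deterministic
Unambiguous


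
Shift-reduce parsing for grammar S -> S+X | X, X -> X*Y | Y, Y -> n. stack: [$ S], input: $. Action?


start symbol S on stack, input exhausted
Action: accept


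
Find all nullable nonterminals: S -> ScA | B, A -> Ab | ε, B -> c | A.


A nonterminal is nullable iff some alternative derives ε (directly, or every symbol in it is nullable)
Nullable: {A, B, S}


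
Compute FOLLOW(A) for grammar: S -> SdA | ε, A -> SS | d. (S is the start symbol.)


$ ∈ FOLLOW(S). For each A -> αBβ: add FIRST(β)\{ε} to FOLLOW(B); if β nullable, add FOLLOW(A).
FOLLOW(A) = {$, d}


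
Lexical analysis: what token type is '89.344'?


Pattern: digits with a decimal point
Type: FLOAT_LITERAL


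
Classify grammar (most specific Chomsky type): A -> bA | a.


Right-linear: every RHS is a terminal or a terminal followed by one nonterminal
Classification: Type 3 (Regular)


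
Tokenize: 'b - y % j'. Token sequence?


Scan left to right, longest-match per lexeme
Tokens: ID(b), OP(-), ID(y), OP(%), ID(j)


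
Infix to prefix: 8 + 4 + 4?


left-to-right (same/higher precedence on left): tree is (+ (+ 8 4) 4)
Prefix: + + 8 4 4


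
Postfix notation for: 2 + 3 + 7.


Left to right (same or higher precedence on left)
Postfix: 2 3 + 7 +


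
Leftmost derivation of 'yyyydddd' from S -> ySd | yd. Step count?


Derivation: S => ySd => yySdd => yyySddd => yyyydddd
Steps: 4


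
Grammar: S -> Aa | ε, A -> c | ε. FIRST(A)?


Per alternative of A: FIRST(c) = {c}; FIRST(ε) = {ε}
FIRST(A) = {c, ε}


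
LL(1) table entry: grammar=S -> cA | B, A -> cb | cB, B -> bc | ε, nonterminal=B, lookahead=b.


For [B, b]: 'b' ∈ FIRST(bc)
Entry: B -> bc


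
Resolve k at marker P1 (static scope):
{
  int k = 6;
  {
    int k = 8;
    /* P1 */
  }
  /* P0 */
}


k declared in the same block as P1
k = 8


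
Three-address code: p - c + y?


Break into single-operator statements:
t1 = p - c
t2 = t1 + y


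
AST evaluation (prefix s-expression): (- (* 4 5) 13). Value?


Evaluate inner: (* 4 5) = 20
Evaluate root: (- 20 13) = 7
Result: 7


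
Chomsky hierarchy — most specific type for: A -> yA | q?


Right-linear: every RHS is a terminal or a terminal followed by one nonterminal
Classification: Type 3 (Regular)


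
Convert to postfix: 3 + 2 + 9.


Left to right (same or higher precedence on left)
Postfix: 3 2 + 9 +


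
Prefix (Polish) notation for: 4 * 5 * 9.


left-to-right (same/higher precedence on left): tree is (* (* 4 5) 9)
Prefix: * * 4 5 9


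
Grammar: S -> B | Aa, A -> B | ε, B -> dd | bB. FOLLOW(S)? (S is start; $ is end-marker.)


$ ∈ FOLLOW(S). For each A -> αBβ: add FIRST(β)\{ε} to FOLLOW(B); if β nullable, add FOLLOW(A).
FOLLOW(S) = {$}


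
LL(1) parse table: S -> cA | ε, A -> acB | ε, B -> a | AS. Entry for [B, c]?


For [B, c]: 'c' ∈ FIRST(AS)
Entry: B -> AS


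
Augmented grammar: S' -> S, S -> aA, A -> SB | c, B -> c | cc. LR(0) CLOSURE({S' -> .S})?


Start: S' -> .S
For each item with dot before a nonterminal B, add B -> .γ for every B-production
Closure: [S' -> .S, S -> .aA]


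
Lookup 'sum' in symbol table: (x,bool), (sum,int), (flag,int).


Lookup 'sum' → type int


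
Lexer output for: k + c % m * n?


Scan left to right, longest-match per lexeme
Tokens: ID(k), OP(+), ID(c), OP(%), ID(m), OP(*), ID(n)


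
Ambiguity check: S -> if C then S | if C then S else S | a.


dangling else: 'if C then if C then a else a' parses two ways
Ambiguous


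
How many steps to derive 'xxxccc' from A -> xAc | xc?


Derivation: A => xAc => xxAcc => xxxccc
Steps: 3


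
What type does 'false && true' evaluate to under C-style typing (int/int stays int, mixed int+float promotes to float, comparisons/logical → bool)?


Operand types: bool && bool
Rule: logical operators take bool operands and yield bool
Result type: bool


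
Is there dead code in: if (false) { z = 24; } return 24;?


condition is constant false, so the whole block is unreachable
Dead: 'if (false) { z = 24; }'


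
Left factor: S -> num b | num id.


Common prefix: 'num'
Factored: S -> num S', S' -> b | id


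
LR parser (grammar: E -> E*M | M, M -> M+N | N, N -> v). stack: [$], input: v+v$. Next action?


no handle on stack; shift 'v'
Action: shift


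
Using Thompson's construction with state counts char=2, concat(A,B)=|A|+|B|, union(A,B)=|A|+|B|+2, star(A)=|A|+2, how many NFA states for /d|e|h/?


Syntax tree has 3 char leaf(s), 2 union(s), 0 star(s)
chars contribute 3×2 = 6; each union adds +2; each star adds +2
Total: 6 + 4 + 0 = 10 states


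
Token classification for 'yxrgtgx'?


Pattern: letter/underscore followed by alphanumerics, not a keyword
Type: IDENTIFIER


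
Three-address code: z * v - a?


Break into single-operator statements:
t1 = z * v
t2 = t1 - a


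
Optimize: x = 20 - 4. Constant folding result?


20 - 4 = 16 at compile time
Optimized: x = 16


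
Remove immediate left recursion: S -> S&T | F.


Left-recursive alternatives: S&T; non-recursive: F
Introduce S': S -> FS', S' -> &TS' | ε


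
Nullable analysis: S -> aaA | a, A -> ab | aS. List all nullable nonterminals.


A nonterminal is nullable iff some alternative derives ε (directly, or every symbol in it is nullable)
Nullable: {}


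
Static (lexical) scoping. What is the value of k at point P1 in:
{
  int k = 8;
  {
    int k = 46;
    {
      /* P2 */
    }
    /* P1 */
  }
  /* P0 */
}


k declared in the same block as P1
k = 46


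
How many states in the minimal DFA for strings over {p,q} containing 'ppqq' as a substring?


KMP-style automaton: 4 progress states + 1 absorbing accept = 5
Minimal DFA: 5 states


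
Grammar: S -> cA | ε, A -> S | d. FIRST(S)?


Per alternative of S: FIRST(cA) = {c}; FIRST(ε) = {ε}
FIRST(S) = {c, ε}


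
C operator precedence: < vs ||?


'<' is relational (level 7); '||' is logical OR (level 1)
Higher level binds tighter
'<' has higher precedence than '||'


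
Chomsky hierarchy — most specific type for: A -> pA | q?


Right-linear: every RHS is a terminal or a terminal followed by one nonterminal
Classification: Type 3 (Regular)


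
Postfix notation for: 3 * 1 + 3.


Left to right (same or higher precedence on left)
Postfix: 3 1 * 3 +


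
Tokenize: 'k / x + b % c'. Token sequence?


Scan left to right, longest-match per lexeme
Tokens: ID(k), OP(/), ID(x), OP(+), ID(b), OP(%), ID(c)


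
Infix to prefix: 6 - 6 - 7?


left-to-right (same/higher precedence on left): tree is (- (- 6 6) 7)
Prefix: - - 6 6 7


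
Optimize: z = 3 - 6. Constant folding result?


3 - 6 = -3 at compile time
Optimized: z = -3


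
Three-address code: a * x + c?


Break into single-operator statements:
t1 = a * x
t2 = t1 + c


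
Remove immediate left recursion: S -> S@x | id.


Left-recursive alternatives: S@x; non-recursive: id
Introduce S': S -> idS', S' -> @xS' | ε


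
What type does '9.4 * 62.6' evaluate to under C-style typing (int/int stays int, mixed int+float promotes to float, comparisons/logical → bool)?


Operand types: float * float
Rule: mixed int/float promotes to float; int/int stays int
Result type: float


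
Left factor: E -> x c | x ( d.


Common prefix: 'x'
Factored: E -> x E', E' -> c | ( d


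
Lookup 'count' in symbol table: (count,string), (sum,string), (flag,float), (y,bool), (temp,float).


Lookup 'count' → type string


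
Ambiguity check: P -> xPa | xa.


balanced x^n…a^n: each string has a unique parse
Unambiguous


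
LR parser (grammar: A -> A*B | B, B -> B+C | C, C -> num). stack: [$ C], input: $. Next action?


'C' (not preceded by B+) is the handle for B -> C
Action: reduce (B -> C)


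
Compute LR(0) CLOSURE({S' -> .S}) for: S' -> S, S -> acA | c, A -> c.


Start: S' -> .S
For each item with dot before a nonterminal B, add B -> .γ for every B-production
Closure: [S' -> .S, S -> .acA, S -> .c]


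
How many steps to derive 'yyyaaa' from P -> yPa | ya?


Derivation: P => yPa => yyPaa => yyyaaa
Steps: 3


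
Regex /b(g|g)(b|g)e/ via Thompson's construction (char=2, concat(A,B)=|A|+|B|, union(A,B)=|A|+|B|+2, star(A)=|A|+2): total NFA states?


Syntax tree has 6 char leaf(s), 2 union(s), 0 star(s)
chars contribute 6×2 = 12; each union adds +2; each star adds +2
Total: 12 + 4 + 0 = 16 states


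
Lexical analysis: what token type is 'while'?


Pattern: reserved word
Type: KEYWORD


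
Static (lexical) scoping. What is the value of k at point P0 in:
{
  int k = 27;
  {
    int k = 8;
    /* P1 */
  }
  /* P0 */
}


k declared in the same block as P0
k = 27


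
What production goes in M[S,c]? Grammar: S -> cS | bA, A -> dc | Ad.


For [S, c]: 'c' ∈ FIRST(cS)
Entry: S -> cS


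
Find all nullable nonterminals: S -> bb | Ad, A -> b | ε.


A nonterminal is nullable iff some alternative derives ε (directly, or every symbol in it is nullable)
Nullable: {A}


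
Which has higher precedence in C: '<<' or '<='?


'<<' is shift (level 8); '<=' is relational (level 7)
Higher level binds tighter
'<<' has higher precedence than '<='


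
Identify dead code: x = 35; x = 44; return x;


first assignment to x is overwritten before any read
Dead: 'x = 35'


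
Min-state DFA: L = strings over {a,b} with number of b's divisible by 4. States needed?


Track (count of b) mod 4: states 0..3, accept at 0
Minimal DFA: 4 states


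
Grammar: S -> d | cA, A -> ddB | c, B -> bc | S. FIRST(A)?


Per alternative of A: FIRST(ddB) = {d}; FIRST(c) = {c}
FIRST(A) = {c, d}


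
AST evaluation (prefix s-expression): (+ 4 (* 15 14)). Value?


Evaluate inner: (* 15 14) = 210
Evaluate root: (+ 4 210) = 214
Result: 214


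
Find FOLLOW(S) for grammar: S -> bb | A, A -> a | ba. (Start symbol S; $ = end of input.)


$ ∈ FOLLOW(S). For each A -> αBβ: add FIRST(β)\{ε} to FOLLOW(B); if β nullable, add FOLLOW(A).
FOLLOW(S) = {$}


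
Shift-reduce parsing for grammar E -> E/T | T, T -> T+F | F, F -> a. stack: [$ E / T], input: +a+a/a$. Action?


'+' can extend T; shift to build T -> T+F
Action: shift


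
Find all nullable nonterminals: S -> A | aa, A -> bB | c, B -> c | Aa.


A nonterminal is nullable iff some alternative derives ε (directly, or every symbol in it is nullable)
Nullable: {}


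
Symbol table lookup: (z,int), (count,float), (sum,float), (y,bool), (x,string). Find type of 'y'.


Lookup 'y' → type bool


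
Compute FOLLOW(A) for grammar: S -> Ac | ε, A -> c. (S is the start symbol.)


$ ∈ FOLLOW(S). For each A -> αBβ: add FIRST(β)\{ε} to FOLLOW(B); if β nullable, add FOLLOW(A).
FOLLOW(A) = {c}


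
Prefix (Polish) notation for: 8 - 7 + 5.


left-to-right (same/higher precedence on left): tree is (+ (- 8 7) 5)
Prefix: + - 8 7 5


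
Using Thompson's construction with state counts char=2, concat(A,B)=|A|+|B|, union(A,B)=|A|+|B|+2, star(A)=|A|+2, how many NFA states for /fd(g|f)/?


Syntax tree has 4 char leaf(s), 1 union(s), 0 star(s)
chars contribute 4×2 = 8; each union adds +2; each star adds +2
Total: 8 + 2 + 0 = 10 states


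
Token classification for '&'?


Pattern: operator symbol
Type: OPERATOR


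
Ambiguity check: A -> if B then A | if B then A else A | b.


dangling else: 'if B then if B then b else b' parses two ways
Ambiguous


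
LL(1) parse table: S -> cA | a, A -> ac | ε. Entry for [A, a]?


For [A, a]: 'a' ∈ FIRST(ac)
Entry: A -> ac


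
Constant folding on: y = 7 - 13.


7 - 13 = -6 at compile time
Optimized: y = -6


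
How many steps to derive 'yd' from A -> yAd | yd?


Derivation: A => yd
Steps: 1


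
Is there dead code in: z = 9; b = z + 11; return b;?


z is read by b's definition; b is returned
No dead code


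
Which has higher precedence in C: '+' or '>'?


'+' is additive (level 9); '>' is relational (level 7)
Higher level binds tighter
'+' has higher precedence than '>'


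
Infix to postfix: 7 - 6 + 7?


Left to right (same or higher precedence on left)
Postfix: 7 6 - 7 +


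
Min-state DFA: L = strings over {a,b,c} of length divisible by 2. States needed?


Track length mod 2: states 0..1, accept at 0
Minimal DFA: 2 states


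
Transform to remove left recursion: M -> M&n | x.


Left-recursive alternatives: M&n; non-recursive: x
Introduce M': M -> xM', M' -> &nM' | ε


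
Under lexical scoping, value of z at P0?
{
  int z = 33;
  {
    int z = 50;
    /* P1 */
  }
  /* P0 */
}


z declared in the same block as P0
z = 33


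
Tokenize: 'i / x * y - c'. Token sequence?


Scan left to right, longest-match per lexeme
Tokens: ID(i), OP(/), ID(x), OP(*), ID(y), OP(-), ID(c)


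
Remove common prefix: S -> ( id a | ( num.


Common prefix: '('
Factored: S -> ( S', S' -> id a | num


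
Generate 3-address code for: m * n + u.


Break into single-operator statements:
t1 = m * n
t2 = t1 + u


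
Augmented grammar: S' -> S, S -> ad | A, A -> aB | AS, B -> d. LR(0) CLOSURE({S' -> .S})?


Start: S' -> .S
For each item with dot before a nonterminal B, add B -> .γ for every B-production
Closure: [S' -> .S, S -> .ad, S -> .A, A -> .aB, A -> .AS]


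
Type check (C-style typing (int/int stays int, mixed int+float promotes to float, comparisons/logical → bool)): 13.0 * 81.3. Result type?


Operand types: float * float
Rule: mixed int/float promotes to float; int/int stays int
Result type: float


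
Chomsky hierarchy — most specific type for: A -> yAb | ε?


Single nonterminal LHS, but y^n b^n is not regular
Classification: Type 2 (Context-Free)


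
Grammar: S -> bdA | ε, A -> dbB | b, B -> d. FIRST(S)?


Per alternative of S: FIRST(bdA) = {b}; FIRST(ε) = {ε}
FIRST(S) = {b, ε}


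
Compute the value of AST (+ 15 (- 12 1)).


Evaluate inner: (- 12 1) = 11
Evaluate root: (+ 15 11) = 26
Result: 26


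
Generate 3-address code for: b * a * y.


Break into single-operator statements:
t1 = b * a
t2 = t1 * y


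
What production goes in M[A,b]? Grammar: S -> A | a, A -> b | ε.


For [A, b]: 'b' ∈ FIRST(b)
Entry: A -> b


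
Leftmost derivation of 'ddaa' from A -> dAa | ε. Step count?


Derivation: A => dAa => ddAaa => ddaa
Steps: 3


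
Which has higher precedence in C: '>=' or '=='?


'>=' is relational (level 7); '==' is equality (level 6)
Higher level binds tighter
'>=' has higher precedence than '=='


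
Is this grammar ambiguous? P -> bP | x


right-linear, alternatives start with distinct terminals 'b' vs 'x': unique leftmost derivation
Unambiguous


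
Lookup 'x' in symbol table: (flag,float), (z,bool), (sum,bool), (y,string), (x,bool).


Lookup 'x' → type bool


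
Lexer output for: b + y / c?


Scan left to right, longest-match per lexeme
Tokens: ID(b), OP(+), ID(y), OP(/), ID(c)


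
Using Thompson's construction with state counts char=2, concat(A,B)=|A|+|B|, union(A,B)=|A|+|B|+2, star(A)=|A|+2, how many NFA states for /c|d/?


Syntax tree has 2 char leaf(s), 1 union(s), 0 star(s)
chars contribute 2×2 = 4; each union adds +2; each star adds +2
Total: 4 + 2 + 0 = 6 states


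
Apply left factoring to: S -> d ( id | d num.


Common prefix: 'd'
Factored: S -> d S', S' -> ( id | num


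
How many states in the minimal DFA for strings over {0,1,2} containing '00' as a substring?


KMP-style automaton: 2 progress states + 1 absorbing accept = 3
Minimal DFA: 3 states


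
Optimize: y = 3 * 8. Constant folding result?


3 * 8 = 24 at compile time
Optimized: y = 24


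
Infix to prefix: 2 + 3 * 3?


'*' binds tighter: tree is (+ 2 (* 3 3))
Prefix: + 2 * 3 3


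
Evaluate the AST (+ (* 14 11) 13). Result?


Evaluate inner: (* 14 11) = 154
Evaluate root: (+ 154 13) = 167
Result: 167


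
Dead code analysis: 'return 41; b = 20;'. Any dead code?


statement follows a return and is unreachable
Dead: 'b = 20'


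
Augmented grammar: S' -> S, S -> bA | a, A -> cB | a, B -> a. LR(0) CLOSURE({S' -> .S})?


Start: S' -> .S
For each item with dot before a nonterminal B, add B -> .γ for every B-production
Closure: [S' -> .S, S -> .bA, S -> .a]


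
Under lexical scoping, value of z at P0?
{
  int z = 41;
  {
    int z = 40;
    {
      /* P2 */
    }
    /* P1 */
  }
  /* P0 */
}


z declared in the same block as P0
z = 41


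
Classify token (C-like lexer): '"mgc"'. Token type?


Pattern: double-quoted sequence
Type: STRING_LITERAL


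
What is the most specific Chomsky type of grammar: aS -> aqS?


LHS has context (more than one symbol) and |LHS| ≤ |RHS|
Classification: Type 1 (Context-Sensitive)


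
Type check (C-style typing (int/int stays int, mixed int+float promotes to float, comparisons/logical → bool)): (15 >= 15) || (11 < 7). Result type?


Operand types: bool || bool
Rule: logical operators take bool operands and yield bool
Result type: bool


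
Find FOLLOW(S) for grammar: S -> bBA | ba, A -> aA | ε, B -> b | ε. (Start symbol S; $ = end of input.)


$ ∈ FOLLOW(S). For each A -> αBβ: add FIRST(β)\{ε} to FOLLOW(B); if β nullable, add FOLLOW(A).
FOLLOW(S) = {$}


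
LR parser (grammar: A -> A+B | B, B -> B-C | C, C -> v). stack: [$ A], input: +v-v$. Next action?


shift '+' to continue A -> A+B
Action: shift


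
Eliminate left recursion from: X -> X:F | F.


Left-recursive alternatives: X:F; non-recursive: F
Introduce X': X -> FX', X' -> :FX' | ε


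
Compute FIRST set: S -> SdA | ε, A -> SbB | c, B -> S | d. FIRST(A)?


Per alternative of A: FIRST(SbB) = {b, d}; FIRST(c) = {c}
FIRST(A) = {b, c, d}


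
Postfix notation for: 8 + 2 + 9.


Left to right (same or higher precedence on left)
Postfix: 8 2 + 9 +


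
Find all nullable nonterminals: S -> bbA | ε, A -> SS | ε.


A nonterminal is nullable iff some alternative derives ε (directly, or every symbol in it is nullable)
Nullable: {A, S}


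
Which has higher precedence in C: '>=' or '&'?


'>=' is relational (level 7); '&' is bitwise AND (level 5)
Higher level binds tighter
'>=' has higher precedence than '&'


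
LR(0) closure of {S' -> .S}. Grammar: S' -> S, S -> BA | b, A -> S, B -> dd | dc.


Start: S' -> .S
For each item with dot before a nonterminal B, add B -> .γ for every B-production
Closure: [S' -> .S, S -> .BA, S -> .b, B -> .dd, B -> .dc]
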